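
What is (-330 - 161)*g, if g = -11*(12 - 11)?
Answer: 5401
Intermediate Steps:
g = -11 (g = -11*1 = -11)
(-330 - 161)*g = (-330 - 161)*(-11) = -491*(-11) = 5401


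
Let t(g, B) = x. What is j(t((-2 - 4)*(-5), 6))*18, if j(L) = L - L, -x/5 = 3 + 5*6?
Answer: 0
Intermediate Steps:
x = -165 (x = -5*(3 + 5*6) = -5*(3 + 30) = -5*33 = -165)
t(g, B) = -165
j(L) = 0
j(t((-2 - 4)*(-5), 6))*18 = 0*18 = 0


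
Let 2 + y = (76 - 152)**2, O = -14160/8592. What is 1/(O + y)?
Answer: 179/1033251 ≈ 0.00017324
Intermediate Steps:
O = -295/179 (O = -14160*1/8592 = -295/179 ≈ -1.6480)
y = 5774 (y = -2 + (76 - 152)**2 = -2 + (-76)**2 = -2 + 5776 = 5774)
1/(O + y) = 1/(-295/179 + 5774) = 1/(1033251/179) = 179/1033251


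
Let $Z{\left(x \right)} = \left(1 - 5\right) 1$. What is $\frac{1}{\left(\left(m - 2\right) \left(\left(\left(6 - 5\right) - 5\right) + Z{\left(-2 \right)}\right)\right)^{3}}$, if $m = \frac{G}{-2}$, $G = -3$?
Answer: $\frac{1}{64} \approx 0.015625$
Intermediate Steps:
$Z{\left(x \right)} = -4$ ($Z{\left(x \right)} = \left(1 - 5\right) 1 = \left(-4\right) 1 = -4$)
$m = \frac{3}{2}$ ($m = - \frac{3}{-2} = \left(-3\right) \left(- \frac{1}{2}\right) = \frac{3}{2} \approx 1.5$)
$\frac{1}{\left(\left(m - 2\right) \left(\left(\left(6 - 5\right) - 5\right) + Z{\left(-2 \right)}\right)\right)^{3}} = \frac{1}{\left(\left(\frac{3}{2} - 2\right) \left(\left(\left(6 - 5\right) - 5\right) - 4\right)\right)^{3}} = \frac{1}{\left(- \frac{\left(1 - 5\right) - 4}{2}\right)^{3}} = \frac{1}{\left(- \frac{-4 - 4}{2}\right)^{3}} = \frac{1}{\left(\left(- \frac{1}{2}\right) \left(-8\right)\right)^{3}} = \frac{1}{4^{3}} = \frac{1}{64}$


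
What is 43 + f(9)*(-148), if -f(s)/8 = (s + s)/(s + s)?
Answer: 1227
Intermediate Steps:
f(s) = -8 (f(s) = -8*(s + s)/(s + s) = -8*2*s/(2*s) = -8*2*s*1/(2*s) = -8*1 = -8)
43 + f(9)*(-148) = 43 - 8*(-148) = 43 + 1184 = 1227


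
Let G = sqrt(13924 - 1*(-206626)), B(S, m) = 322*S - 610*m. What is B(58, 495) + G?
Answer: -283274 + 5*sqrt(8822) ≈ -2.8280e+5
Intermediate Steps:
B(S, m) = -610*m + 322*S
G = 5*sqrt(8822) (G = sqrt(13924 + 206626) = sqrt(220550) = 5*sqrt(8822) ≈ 469.63)
B(58, 495) + G = (-610*495 + 322*58) + 5*sqrt(8822) = (-301950 + 18676) + 5*sqrt(8822) = -283274 + 5*sqrt(8822)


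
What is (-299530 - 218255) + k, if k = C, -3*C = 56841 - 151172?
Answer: -1459024/3 ≈ -4.8634e+5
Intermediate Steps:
C = 94331/3 (C = -(56841 - 151172)/3 = -⅓*(-94331) = 94331/3 ≈ 31444.)
k = 94331/3 ≈ 31444.
(-299530 - 218255) + k = (-299530 - 218255) + 94331/3 = -517785 + 94331/3 = -1459024/3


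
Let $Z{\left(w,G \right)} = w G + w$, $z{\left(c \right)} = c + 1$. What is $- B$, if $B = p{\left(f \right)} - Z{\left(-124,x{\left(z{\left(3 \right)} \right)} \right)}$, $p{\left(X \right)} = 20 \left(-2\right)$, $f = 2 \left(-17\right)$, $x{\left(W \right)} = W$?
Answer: $-580$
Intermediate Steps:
$z{\left(c \right)} = 1 + c$
$f = -34$
$p{\left(X \right)} = -40$
$Z{\left(w,G \right)} = w + G w$ ($Z{\left(w,G \right)} = G w + w = w + G w$)
$B = 580$ ($B = -40 - - 124 \left(1 + \left(1 + 3\right)\right) = -40 - - 124 \left(1 + 4\right) = -40 - \left(-124\right) 5 = -40 - -620 = -40 + 620 = 580$)
$- B = \left(-1\right) 580 = -580$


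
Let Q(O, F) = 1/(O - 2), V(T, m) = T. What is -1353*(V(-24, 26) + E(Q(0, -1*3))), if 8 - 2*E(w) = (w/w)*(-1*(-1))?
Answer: 55473/2 ≈ 27737.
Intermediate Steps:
Q(O, F) = 1/(-2 + O)
E(w) = 7/2 (E(w) = 4 - w/w*(-1*(-1))/2 = 4 - 1/2 = 7/2)
-1353*(V(-24, 26) + E(Q(0, -1*3))) = -1353*(-24 + 7/2) = -1353*(-41/2) = 55473/2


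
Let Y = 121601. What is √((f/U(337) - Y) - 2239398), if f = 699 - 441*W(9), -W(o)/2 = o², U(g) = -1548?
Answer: I*√157160639499/258 ≈ 1536.6*I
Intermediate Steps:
W(o) = -2*o²
f = 72141 (f = 699 - (-882)*9² = 699 - (-882)*81 = 699 - 441*(-162) = 699 + 71442 = 72141)
√((f/U(337) - Y) - 2239398) = √((72141/(-1548) - 1*121601) - 2239398) = √((72141*(-1/1548) - 121601) - 2239398) = √((-24047/516 - 121601) - 2239398) = √(-62770163/516 - 2239398) = √(-1218299531/516) = I*√157160639499/258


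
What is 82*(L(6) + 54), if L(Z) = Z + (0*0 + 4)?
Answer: 5248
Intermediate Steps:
L(Z) = 4 + Z (L(Z) = Z + (0 + 4) = Z + 4 = 4 + Z)
82*(L(6) + 54) = 82*((4 + 6) + 54) = 82*(10 + 54) = 82*64 = 5248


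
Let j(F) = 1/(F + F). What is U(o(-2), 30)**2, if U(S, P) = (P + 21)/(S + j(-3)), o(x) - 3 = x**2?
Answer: 93636/1681 ≈ 55.703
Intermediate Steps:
o(x) = 3 + x**2
j(F) = 1/(2*F)
U(S, P) = (21 + P)/(-1/6 + S) (U(S, P) = (P + 21)/(S + (1/2)/(-3)) = (21 + P)/(S + (1/2)*(-1/3)) = (21 + P)/(S - 1/6) = (21 + P)/(-1/6 + S))
U(o(-2), 30)**2 = (6*(21 + 30)/(-1 + 6*(3 + (-2)**2)))**2 = (6*51/(-1 + 6*(3 + 4)))**2 = (6*51/(-1 + 6*7))**2 = (6*51/(-1 + 42))**2 = (6*51/41)**2 = (6*(1/41)*51)**2 = (306/41)**2 = 93636/1681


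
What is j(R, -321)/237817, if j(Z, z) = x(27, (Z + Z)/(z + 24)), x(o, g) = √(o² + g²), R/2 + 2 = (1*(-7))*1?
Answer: √793897/7847961 ≈ 0.00011353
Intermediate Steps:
R = -18 (R = -4 + 2*((1*(-7))*1) = -4 + 2*(-7*1) = -4 + 2*(-7) = -4 - 14 = -18)
x(o, g) = √(g² + o²)
j(Z, z) = √(729 + 4*Z²/(24 + z)²) (j(Z, z) = √(((Z + Z)/(z + 24))² + 27²) = √(((2*Z)/(24 + z))² + 729) = √((2*Z/(24 + z))² + 729) = √(4*Z²/(24 + z)² + 729) = √(729 + 4*Z²/(24 + z)²))
j(R, -321)/237817 = √(729 + 4*(-18)²/(24 - 321)²)/237817 = √(729 + 4*324/(-297)²)*(1/237817) = √(729 + 4*324*(1/88209))*(1/237817) = √(729 + 16/1089)*(1/237817) = √(793897/1089)*(1/237817) = (√793897/33)*(1/237817) = √793897/7847961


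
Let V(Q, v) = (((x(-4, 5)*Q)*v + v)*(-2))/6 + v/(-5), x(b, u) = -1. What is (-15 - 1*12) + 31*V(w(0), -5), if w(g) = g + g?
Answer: 167/3 ≈ 55.667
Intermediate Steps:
w(g) = 2*g
V(Q, v) = -8*v/15 + Q*v/3 (V(Q, v) = (((-Q)*v + v)*(-2))/6 + v/(-5) = ((-Q*v + v)*(-2))*(⅙) + v*(-⅕) = ((v - Q*v)*(-2))*(⅙) - v/5 = (-2*v + 2*Q*v)*(⅙) - v/5 = (-v/3 + Q*v/3) - v/5 = -8*v/15 + Q*v/3)
(-15 - 1*12) + 31*V(w(0), -5) = (-15 - 1*12) + 31*((1/15)*(-5)*(-8 + 5*(2*0))) = (-15 - 12) + 31*((1/15)*(-5)*(-8 + 5*0)) = -27 + 31*((1/15)*(-5)*(-8 + 0)) = -27 + 31*((1/15)*(-5)*(-8)) = -27 + 31*(8/3) = -27 + 248/3 = 167/3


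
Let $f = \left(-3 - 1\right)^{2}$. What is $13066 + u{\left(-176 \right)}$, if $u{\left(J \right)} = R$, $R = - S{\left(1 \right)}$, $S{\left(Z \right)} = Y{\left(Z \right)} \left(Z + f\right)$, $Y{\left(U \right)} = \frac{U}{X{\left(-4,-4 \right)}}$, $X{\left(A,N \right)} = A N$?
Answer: $\frac{209039}{16} \approx 13065.0$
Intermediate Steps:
$Y{\left(U \right)} = \frac{U}{16}$ ($Y{\left(U \right)} = \frac{U}{\left(-4\right) \left(-4\right)} = \frac{U}{16}$)
$f = 16$ ($f = \left(-4\right)^{2} = 16$)
$S{\left(Z \right)} = \frac{Z \left(16 + Z\right)}{16}$ ($S{\left(Z \right)} = \frac{Z}{16} \left(Z + 16\right) = \frac{Z}{16} \left(16 + Z\right) = \frac{Z \left(16 + Z\right)}{16}$)
$R = - \frac{17}{16}$ ($R = - \frac{1 \left(16 + 1\right)}{16} = - \frac{1 \cdot 17}{16} = \left(-1\right) \frac{17}{16} = - \frac{17}{16} \approx -1.0625$)
$u{\left(J \right)} = - \frac{17}{16}$
$13066 + u{\left(-176 \right)} = 13066 - \frac{17}{16} = \frac{209039}{16}$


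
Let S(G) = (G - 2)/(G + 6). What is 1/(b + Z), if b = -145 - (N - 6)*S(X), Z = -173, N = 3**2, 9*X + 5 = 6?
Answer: -55/17439 ≈ -0.0031538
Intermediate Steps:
X = 1/9 (X = -5/9 + (1/9)*6 = -5/9 + 2/3 = 1/9 ≈ 0.11111)
S(G) = (-2 + G)/(6 + G)
N = 9
b = -7924/55 (b = -145 - (9 - 6)*(-2 + 1/9)/(6 + 1/9) = -145 - 3*-17/9/(55/9) = -145 - 3*(9/55)*(-17/9) = -145 - 3*(-17)/55 = -145 - 1*(-51/55) = -145 + 51/55 = -7924/55 ≈ -144.07)
1/(b + Z) = 1/(-7924/55 - 173) = 1/(-17439/55) = -55/17439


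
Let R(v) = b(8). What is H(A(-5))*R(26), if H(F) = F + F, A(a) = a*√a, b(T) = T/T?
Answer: -10*I*√5 ≈ -22.361*I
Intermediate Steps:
b(T) = 1
A(a) = a^(3/2)
R(v) = 1
H(F) = 2*F
H(A(-5))*R(26) = (2*(-5)^(3/2))*1 = (2*(-5*I*√5))*1 = -10*I*√5*1 = -10*I*√5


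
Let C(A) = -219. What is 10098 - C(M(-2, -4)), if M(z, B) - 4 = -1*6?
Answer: 10317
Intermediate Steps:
M(z, B) = -2 (M(z, B) = 4 - 1*6 = 4 - 6 = -2)
10098 - C(M(-2, -4)) = 10098 - 1*(-219) = 10098 + 219 = 10317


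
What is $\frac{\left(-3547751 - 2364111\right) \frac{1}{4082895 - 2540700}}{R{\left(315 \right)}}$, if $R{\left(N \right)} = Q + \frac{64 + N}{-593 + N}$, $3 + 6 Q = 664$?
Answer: $- \frac{821748818}{23323643115} \approx -0.035232$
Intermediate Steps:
$Q = \frac{661}{6}$ ($Q = - \frac{1}{2} + \frac{1}{6} \cdot 664 = - \frac{1}{2} + \frac{332}{3} = \frac{661}{6} \approx 110.17$)
$R{\left(N \right)} = \frac{661}{6} + \frac{64 + N}{-593 + N}$
$\frac{\left(-3547751 - 2364111\right) \frac{1}{4082895 - 2540700}}{R{\left(315 \right)}} = \frac{\left(-3547751 - 2364111\right) \frac{1}{4082895 - 2540700}}{\frac{1}{6} \frac{1}{-593 + 315} \left(-391589 + 667 \cdot 315\right)} = \frac{\left(-5911862\right) \frac{1}{1542195}}{\frac{1}{6} \frac{1}{-278} \left(-391589 + 210105\right)} = \frac{\left(-5911862\right) \frac{1}{1542195}}{\frac{1}{6} \left(- \frac{1}{278}\right) \left(-181484\right)} = - \frac{5911862}{1542195 \cdot \frac{45371}{417}} = \left(- \frac{5911862}{1542195}\right) \frac{417}{45371} = - \frac{821748818}{23323643115}$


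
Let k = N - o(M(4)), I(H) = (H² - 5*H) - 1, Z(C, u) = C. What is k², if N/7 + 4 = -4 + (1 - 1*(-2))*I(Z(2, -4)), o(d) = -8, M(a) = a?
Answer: 38025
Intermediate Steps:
I(H) = -1 + H² - 5*H
N = -203 (N = -28 + 7*(-4 + (1 - 1*(-2))*(-1 + 2² - 5*2)) = -28 + 7*(-4 + (1 + 2)*(-1 + 4 - 10)) = -28 + 7*(-4 + 3*(-7)) = -28 + 7*(-4 - 21) = -28 + 7*(-25) = -28 - 175 = -203)
k = -195 (k = -203 - 1*(-8) = -203 + 8 = -195)
k² = (-195)² = 38025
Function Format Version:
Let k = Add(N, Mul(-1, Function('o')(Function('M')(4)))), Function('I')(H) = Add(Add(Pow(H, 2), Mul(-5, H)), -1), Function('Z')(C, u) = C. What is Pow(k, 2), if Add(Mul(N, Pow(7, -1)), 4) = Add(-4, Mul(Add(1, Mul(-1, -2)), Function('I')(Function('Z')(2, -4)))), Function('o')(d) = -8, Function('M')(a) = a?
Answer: 38025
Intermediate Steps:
Function('I')(H) = Add(-1, Pow(H, 2), Mul(-5, H))
N = -203 (N = Add(-28, Mul(7, Add(-4, Mul(Add(1, Mul(-1, -2)), Add(-1, Pow(2, 2), Mul(-5, 2)))))) = Add(-28, Mul(7, Add(-4, Mul(Add(1, 2), Add(-1, 4, -10))))) = Add(-28, Mul(7, Add(-4, Mul(3, -7)))) = Add(-28, Mul(7, Add(-4, -21))) = Add(-28, Mul(7, -25)) = Add(-28, -175) = -203)
k = -195 (k = Add(-203, Mul(-1, -8)) = Add(-203, 8) = -195)
Pow(k, 2) = Pow(-195, 2) = 38025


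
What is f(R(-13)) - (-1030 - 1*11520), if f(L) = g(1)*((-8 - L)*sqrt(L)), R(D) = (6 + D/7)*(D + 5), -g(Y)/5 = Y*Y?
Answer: 12550 - 1760*I*sqrt(406)/49 ≈ 12550.0 - 723.74*I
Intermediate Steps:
g(Y) = -5*Y**2 (g(Y) = -5*Y*Y = -5*Y**2)
R(D) = (5 + D)*(6 + D/7) (R(D) = (6 + D*(1/7))*(5 + D) = (6 + D/7)*(5 + D) = (5 + D)*(6 + D/7))
f(L) = -5*sqrt(L)*(-8 - L) (f(L) = (-5*1**2)*((-8 - L)*sqrt(L)) = (-5*1)*(sqrt(L)*(-8 - L)) = -5*sqrt(L)*(-8 - L))
f(R(-13)) - (-1030 - 1*11520) = 5*sqrt(30 + (1/7)*(-13)**2 + (47/7)*(-13))*(8 + (30 + (1/7)*(-13)**2 + (47/7)*(-13))) - (-1030 - 1*11520) = 5*sqrt(30 + (1/7)*169 - 611/7)*(8 + (30 + (1/7)*169 - 611/7)) - (-1030 - 11520) = 5*sqrt(30 + 169/7 - 611/7)*(8 + (30 + 169/7 - 611/7)) - 1*(-12550) = 5*sqrt(-232/7)*(8 - 232/7) + 12550 = 5*(2*I*sqrt(406)/7)*(-176/7) + 12550 = -1760*I*sqrt(406)/49 + 12550 = 12550 - 1760*I*sqrt(406)/49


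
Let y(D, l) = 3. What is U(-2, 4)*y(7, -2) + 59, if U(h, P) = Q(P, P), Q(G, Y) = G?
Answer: 71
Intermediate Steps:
U(h, P) = P
U(-2, 4)*y(7, -2) + 59 = 4*3 + 59 = 12 + 59 = 71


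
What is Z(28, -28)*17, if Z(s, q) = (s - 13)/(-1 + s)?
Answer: 85/9 ≈ 9.4444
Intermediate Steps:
Z(s, q) = (-13 + s)/(-1 + s)
Z(28, -28)*17 = ((-13 + 28)/(-1 + 28))*17 = (15/27)*17 = ((1/27)*15)*17 = (5/9)*17 = 85/9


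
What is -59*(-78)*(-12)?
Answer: -55224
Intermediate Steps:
-59*(-78)*(-12) = 4602*(-12) = -55224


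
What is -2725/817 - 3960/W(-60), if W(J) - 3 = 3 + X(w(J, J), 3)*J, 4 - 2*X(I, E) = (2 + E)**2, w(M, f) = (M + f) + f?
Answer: -414035/43301 ≈ -9.5618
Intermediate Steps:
w(M, f) = M + 2*f
X(I, E) = 2 - (2 + E)**2/2
W(J) = 6 - 21*J/2 (W(J) = 3 + (3 + (2 - (2 + 3)**2/2)*J) = 3 + (3 + (2 - 1/2*5**2)*J) = 3 + (3 + (2 - 1/2*25)*J) = 3 + (3 + (2 - 25/2)*J) = 3 + (3 - 21*J/2) = 6 - 21*J/2)
-2725/817 - 3960/W(-60) = -2725/817 - 3960/(6 - 21/2*(-60)) = -2725*1/817 - 3960/(6 + 630) = -2725/817 - 3960/636 = -2725/817 - 3960*1/636 = -2725/817 - 330/53 = -414035/43301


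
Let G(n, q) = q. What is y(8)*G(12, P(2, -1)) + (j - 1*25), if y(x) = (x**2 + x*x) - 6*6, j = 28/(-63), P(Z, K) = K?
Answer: -1057/9 ≈ -117.44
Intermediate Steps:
j = -4/9 (j = 28*(-1/63) = -4/9 ≈ -0.44444)
y(x) = -36 + 2*x**2 (y(x) = (x**2 + x**2) - 36 = 2*x**2 - 36 = -36 + 2*x**2)
y(8)*G(12, P(2, -1)) + (j - 1*25) = (-36 + 2*8**2)*(-1) + (-4/9 - 1*25) = (-36 + 2*64)*(-1) + (-4/9 - 25) = (-36 + 128)*(-1) - 229/9 = 92*(-1) - 229/9 = -92 - 229/9 = -1057/9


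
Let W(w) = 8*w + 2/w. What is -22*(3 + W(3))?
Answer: -1826/3 ≈ -608.67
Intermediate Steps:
W(w) = 2/w + 8*w
-22*(3 + W(3)) = -22*(3 + (2/3 + 8*3)) = -22*(3 + (2*(⅓) + 24)) = -22*(3 + (⅔ + 24)) = -22*(3 + 74/3) = -22*83/3 = -1826/3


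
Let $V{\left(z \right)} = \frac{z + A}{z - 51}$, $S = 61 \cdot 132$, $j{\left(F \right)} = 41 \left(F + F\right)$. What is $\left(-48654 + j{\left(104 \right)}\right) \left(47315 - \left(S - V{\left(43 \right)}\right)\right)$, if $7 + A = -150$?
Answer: $- \frac{3152077867}{2} \approx -1.576 \cdot 10^{9}$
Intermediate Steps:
$A = -157$ ($A = -7 - 150 = -157$)
$j{\left(F \right)} = 82 F$ ($j{\left(F \right)} = 41 \cdot 2 F = 82 F$)
$S = 8052$
$V{\left(z \right)} = \frac{-157 + z}{-51 + z}$ ($V{\left(z \right)} = \frac{z - 157}{z - 51} = \frac{-157 + z}{-51 + z}$)
$\left(-48654 + j{\left(104 \right)}\right) \left(47315 - \left(S - V{\left(43 \right)}\right)\right) = \left(-48654 + 82 \cdot 104\right) \left(47315 - \left(8052 - \frac{-157 + 43}{-51 + 43}\right)\right) = \left(-48654 + 8528\right) \left(47315 - \left(8052 - \frac{1}{-8} \left(-114\right)\right)\right) = - 40126 \left(47315 - \frac{32151}{4}\right) = \left(-40126\right) \frac{157109}{4} = - \frac{3152077867}{2}$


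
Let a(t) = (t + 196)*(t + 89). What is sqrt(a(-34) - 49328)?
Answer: I*sqrt(40418) ≈ 201.04*I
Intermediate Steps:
a(t) = (89 + t)*(196 + t) (a(t) = (196 + t)*(89 + t) = (89 + t)*(196 + t))
sqrt(a(-34) - 49328) = sqrt((17444 + (-34)**2 + 285*(-34)) - 49328) = sqrt((17444 + 1156 - 9690) - 49328) = sqrt(8910 - 49328) = sqrt(-40418) = I*sqrt(40418)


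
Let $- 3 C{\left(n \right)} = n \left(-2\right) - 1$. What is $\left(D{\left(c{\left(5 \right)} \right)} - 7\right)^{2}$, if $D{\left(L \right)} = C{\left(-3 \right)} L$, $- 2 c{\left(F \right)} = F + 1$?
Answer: $4$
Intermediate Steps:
$c{\left(F \right)} = - \frac{1}{2} - \frac{F}{2}$ ($c{\left(F \right)} = - \frac{F + 1}{2} = - \frac{1 + F}{2} = - \frac{1}{2} - \frac{F}{2}$)
$C{\left(n \right)} = \frac{1}{3} + \frac{2 n}{3}$ ($C{\left(n \right)} = - \frac{n \left(-2\right) - 1}{3} = - \frac{- 2 n - 1}{3} = - \frac{-1 - 2 n}{3} = \frac{1}{3} + \frac{2 n}{3}$)
$D{\left(L \right)} = - \frac{5 L}{3}$ ($D{\left(L \right)} = \left(\frac{1}{3} + \frac{2}{3} \left(-3\right)\right) L = \left(\frac{1}{3} - 2\right) L = - \frac{5 L}{3}$)
$\left(D{\left(c{\left(5 \right)} \right)} - 7\right)^{2} = \left(- \frac{5 \left(- \frac{1}{2} - \frac{5}{2}\right)}{3} - 7\right)^{2} = \left(\left(- \frac{5}{3}\right) \left(-3\right) - 7\right)^{2} = \left(5 - 7\right)^{2} = \left(-2\right)^{2} = 4$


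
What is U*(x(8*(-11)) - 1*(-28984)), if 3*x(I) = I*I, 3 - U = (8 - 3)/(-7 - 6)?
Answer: 4166624/39 ≈ 1.0684e+5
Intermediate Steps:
U = 44/13 (U = 3 - (8 - 3)/(-7 - 6) = 3 - 5/(-13) = 3 - 5*(-1)/13 = 3 - 1*(-5/13) = 3 + 5/13 = 44/13 ≈ 3.3846)
x(I) = I**2/3 (x(I) = (I*I)/3 = I**2/3)
U*(x(8*(-11)) - 1*(-28984)) = 44*((8*(-11))**2/3 - 1*(-28984))/13 = 44*((1/3)*(-88)**2 + 28984)/13 = 44*((1/3)*7744 + 28984)/13 = 44*(7744/3 + 28984)/13 = (44/13)*(94696/3) = 4166624/39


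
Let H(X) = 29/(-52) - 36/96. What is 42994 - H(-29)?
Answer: 4471473/104 ≈ 42995.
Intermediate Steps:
H(X) = -97/104 (H(X) = 29*(-1/52) - 36*1/96 = -29/52 - 3/8 = -97/104)
42994 - H(-29) = 42994 - 1*(-97/104) = 42994 + 97/104 = 4471473/104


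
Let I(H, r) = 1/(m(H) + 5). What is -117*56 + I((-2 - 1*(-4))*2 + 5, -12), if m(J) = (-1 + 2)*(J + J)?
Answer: -150695/23 ≈ -6552.0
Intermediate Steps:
m(J) = 2*J (m(J) = 1*(2*J) = 2*J)
I(H, r) = 1/(5 + 2*H) (I(H, r) = 1/(2*H + 5) = 1/(5 + 2*H))
-117*56 + I((-2 - 1*(-4))*2 + 5, -12) = -117*56 + 1/(5 + 2*((-2 - 1*(-4))*2 + 5)) = -6552 + 1/(5 + 2*((-2 + 4)*2 + 5)) = -6552 + 1/(5 + 2*(2*2 + 5)) = -6552 + 1/(5 + 2*(4 + 5)) = -6552 + 1/(5 + 2*9) = -6552 + 1/(5 + 18) = -6552 + 1/23 = -150695/23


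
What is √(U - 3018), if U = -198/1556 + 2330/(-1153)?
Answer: I*√2430222534569966/897034 ≈ 54.956*I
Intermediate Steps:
U = -1926887/897034 (U = -198*1/1556 + 2330*(-1/1153) = -99/778 - 2330/1153 = -1926887/897034 ≈ -2.1481)
√(U - 3018) = √(-1926887/897034 - 3018) = √(-2709175499/897034) = I*√2430222534569966/897034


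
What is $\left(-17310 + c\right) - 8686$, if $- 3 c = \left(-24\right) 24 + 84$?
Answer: $-25832$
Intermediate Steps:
$c = 164$ ($c = - \frac{\left(-24\right) 24 + 84}{3} = - \frac{-576 + 84}{3} = \left(- \frac{1}{3}\right) \left(-492\right) = 164$)
$\left(-17310 + c\right) - 8686 = \left(-17310 + 164\right) - 8686 = -17146 - 8686 = -25832$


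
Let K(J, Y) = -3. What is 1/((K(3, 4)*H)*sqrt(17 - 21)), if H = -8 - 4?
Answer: -I/72 ≈ -0.013889*I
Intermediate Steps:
H = -12
1/((K(3, 4)*H)*sqrt(17 - 21)) = 1/((-3*(-12))*sqrt(17 - 21)) = 1/(36*sqrt(-4)) = 1/(36*(2*I)) = 1/(72*I) = -I/72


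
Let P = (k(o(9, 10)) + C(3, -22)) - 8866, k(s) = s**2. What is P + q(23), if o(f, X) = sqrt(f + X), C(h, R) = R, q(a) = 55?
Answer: -8814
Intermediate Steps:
o(f, X) = sqrt(X + f)
P = -8869 (P = ((sqrt(10 + 9))**2 - 22) - 8866 = ((sqrt(19))**2 - 22) - 8866 = (19 - 22) - 8866 = -3 - 8866 = -8869)
P + q(23) = -8869 + 55 = -8814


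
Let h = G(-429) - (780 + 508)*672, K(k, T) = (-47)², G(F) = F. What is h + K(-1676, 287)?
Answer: -863756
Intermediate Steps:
K(k, T) = 2209
h = -865965 (h = -429 - (780 + 508)*672 = -429 - 1288*672 = -429 - 1*865536 = -429 - 865536 = -865965)
h + K(-1676, 287) = -865965 + 2209 = -863756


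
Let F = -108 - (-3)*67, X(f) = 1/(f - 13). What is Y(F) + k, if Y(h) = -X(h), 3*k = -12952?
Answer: -1036163/240 ≈ -4317.3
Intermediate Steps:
X(f) = 1/(-13 + f)
F = 93 (F = -108 - 1*(-201) = -108 + 201 = 93)
k = -12952/3 (k = (⅓)*(-12952) = -12952/3 ≈ -4317.3)
Y(h) = -1/(-13 + h)
Y(F) + k = -1/(-13 + 93) - 12952/3 = -1/80 - 12952/3 = -1036163/240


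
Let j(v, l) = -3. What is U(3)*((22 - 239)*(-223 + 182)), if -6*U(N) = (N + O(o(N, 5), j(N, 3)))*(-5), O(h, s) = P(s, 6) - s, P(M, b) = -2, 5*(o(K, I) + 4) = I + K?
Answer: 88970/3 ≈ 29657.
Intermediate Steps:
o(K, I) = -4 + I/5 + K/5 (o(K, I) = -4 + (I + K)/5 = -4 + (I/5 + K/5) = -4 + I/5 + K/5)
O(h, s) = -2 - s
U(N) = 5/6 + 5*N/6 (U(N) = -(N + (-2 - 1*(-3)))*(-5)/6 = -(N + (-2 + 3))*(-5)/6 = -(N + 1)*(-5)/6 = -(1 + N)*(-5)/6 = -(-5 - 5*N)/6 = 5/6 + 5*N/6)
U(3)*((22 - 239)*(-223 + 182)) = (5/6 + (5/6)*3)*((22 - 239)*(-223 + 182)) = (5/6 + 5/2)*(-217*(-41)) = (10/3)*8897 = 88970/3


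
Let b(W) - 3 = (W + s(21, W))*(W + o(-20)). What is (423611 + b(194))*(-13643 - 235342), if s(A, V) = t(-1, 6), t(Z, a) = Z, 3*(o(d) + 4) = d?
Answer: -114283451040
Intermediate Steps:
o(d) = -4 + d/3
s(A, V) = -1
b(W) = 3 + (-1 + W)*(-32/3 + W) (b(W) = 3 + (W - 1)*(W + (-4 + (1/3)*(-20))) = 3 + (-1 + W)*(W + (-4 - 20/3)) = 3 + (-1 + W)*(W - 32/3) = 3 + (-1 + W)*(-32/3 + W))
(423611 + b(194))*(-13643 - 235342) = (423611 + (41/3 + 194**2 - 35/3*194))*(-13643 - 235342) = (423611 + (41/3 + 37636 - 6790/3))*(-248985) = (423611 + 106159/3)*(-248985) = (1376992/3)*(-248985) = -114283451040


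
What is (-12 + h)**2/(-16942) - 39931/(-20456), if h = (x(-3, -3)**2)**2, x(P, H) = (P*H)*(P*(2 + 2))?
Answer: -189313108511099468467/173282776 ≈ -1.0925e+12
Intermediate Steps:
x(P, H) = 4*H*P**2 (x(P, H) = (H*P)*(P*4) = (H*P)*(4*P) = 4*H*P**2)
h = 136048896 (h = ((4*(-3)*(-3)**2)**2)**2 = ((4*(-3)*9)**2)**2 = ((-108)**2)**2 = 11664**2 = 136048896)
(-12 + h)**2/(-16942) - 39931/(-20456) = (-12 + 136048896)**2/(-16942) - 39931/(-20456) = 136048884**2*(-1/16942) - 39931*(-1/20456) = 18509298837645456*(-1/16942) + 39931/20456 = -9254649418822728/8471 + 39931/20456 = -189313108511099468467/173282776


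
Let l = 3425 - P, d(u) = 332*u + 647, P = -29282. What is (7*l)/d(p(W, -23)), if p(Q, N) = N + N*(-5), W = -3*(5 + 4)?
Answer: 228949/31191 ≈ 7.3402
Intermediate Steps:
W = -27 (W = -3*9 = -27)
p(Q, N) = -4*N (p(Q, N) = N - 5*N = -4*N)
d(u) = 647 + 332*u
l = 32707 (l = 3425 - 1*(-29282) = 3425 + 29282 = 32707)
(7*l)/d(p(W, -23)) = (7*32707)/(647 + 332*(-4*(-23))) = 228949/(647 + 332*92) = 228949/(647 + 30544) = 228949/31191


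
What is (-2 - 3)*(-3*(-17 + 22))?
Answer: 75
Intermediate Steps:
(-2 - 3)*(-3*(-17 + 22)) = -(-15)*5 = -5*(-15) = 75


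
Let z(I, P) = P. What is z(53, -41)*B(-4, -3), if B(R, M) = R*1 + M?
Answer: 287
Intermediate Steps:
B(R, M) = M + R (B(R, M) = R + M = M + R)
z(53, -41)*B(-4, -3) = -41*(-3 - 4) = -41*(-7) = 287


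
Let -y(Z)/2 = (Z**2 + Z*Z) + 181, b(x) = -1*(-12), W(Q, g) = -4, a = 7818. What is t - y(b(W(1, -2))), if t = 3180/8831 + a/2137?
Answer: 17777628904/18871847 ≈ 942.02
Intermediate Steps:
t = 75836418/18871847 (t = 3180/8831 + 7818/2137 = 75836418/18871847 ≈ 4.0185)
b(x) = 12
y(Z) = -362 - 4*Z**2 (y(Z) = -2*((Z**2 + Z*Z) + 181) = -2*((Z**2 + Z**2) + 181) = -2*(2*Z**2 + 181) = -2*(181 + 2*Z**2) = -362 - 4*Z**2)
t - y(b(W(1, -2))) = 75836418/18871847 - (-362 - 4*12**2) = 75836418/18871847 - (-362 - 4*144) = 75836418/18871847 - (-362 - 576) = 75836418/18871847 - 1*(-938) = 75836418/18871847 + 938 = 17777628904/18871847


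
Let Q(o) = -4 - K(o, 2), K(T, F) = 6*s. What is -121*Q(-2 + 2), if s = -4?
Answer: -2420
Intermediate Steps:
K(T, F) = -24 (K(T, F) = 6*(-4) = -24)
Q(o) = 20 (Q(o) = -4 - 1*(-24) = -4 + 24 = 20)
-121*Q(-2 + 2) = -121*20 = -2420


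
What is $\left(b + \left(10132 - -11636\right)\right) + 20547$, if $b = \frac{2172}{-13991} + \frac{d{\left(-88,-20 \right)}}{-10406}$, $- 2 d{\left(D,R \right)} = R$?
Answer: $\frac{3080316374624}{72795173} \approx 42315.0$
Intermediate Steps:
$d{\left(D,R \right)} = - \frac{R}{2}$
$b = - \frac{11370871}{72795173}$ ($b = \frac{2172}{-13991} + \frac{\left(- \frac{1}{2}\right) \left(-20\right)}{-10406} = 2172 \left(- \frac{1}{13991}\right) + 10 \left(- \frac{1}{10406}\right) = - \frac{2172}{13991} - \frac{5}{5203} = - \frac{11370871}{72795173} \approx -0.1562$)
$\left(b + \left(10132 - -11636\right)\right) + 20547 = \left(- \frac{11370871}{72795173} + \left(10132 - -11636\right)\right) + 20547 = \left(- \frac{11370871}{72795173} + \left(10132 + 11636\right)\right) + 20547 = \left(- \frac{11370871}{72795173} + 21768\right) + 20547 = \frac{1584593954993}{72795173} + 20547 = \frac{3080316374624}{72795173}$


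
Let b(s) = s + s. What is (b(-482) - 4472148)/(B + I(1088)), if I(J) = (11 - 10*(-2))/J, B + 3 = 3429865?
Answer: -4866745856/3731689887 ≈ -1.3042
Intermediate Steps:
B = 3429862 (B = -3 + 3429865 = 3429862)
b(s) = 2*s
I(J) = 31/J (I(J) = (11 + 20)/J = 31/J)
(b(-482) - 4472148)/(B + I(1088)) = (2*(-482) - 4472148)/(3429862 + 31/1088) = (-964 - 4472148)/(3429862 + 31*(1/1088)) = -4473112/(3429862 + 31/1088) = -4473112/3731689887/1088 = -4473112*1088/3731689887 = -4866745856/3731689887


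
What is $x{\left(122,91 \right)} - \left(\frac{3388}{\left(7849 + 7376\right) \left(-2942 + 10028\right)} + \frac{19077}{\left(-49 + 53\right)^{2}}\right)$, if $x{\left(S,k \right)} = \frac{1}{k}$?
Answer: $- \frac{13377590398127}{11219972400} \approx -1192.3$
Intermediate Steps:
$x{\left(122,91 \right)} - \left(\frac{3388}{\left(7849 + 7376\right) \left(-2942 + 10028\right)} + \frac{19077}{\left(-49 + 53\right)^{2}}\right) = \frac{1}{91} - \left(\frac{3388}{\left(7849 + 7376\right) \left(-2942 + 10028\right)} + \frac{19077}{\left(-49 + 53\right)^{2}}\right) = \frac{1}{91} - \left(\frac{3388}{15225 \cdot 7086} + \frac{19077}{4^{2}}\right) = \frac{1}{91} - \left(\frac{3388}{107884350} + \frac{19077}{16}\right) = \frac{1}{91} - \left(3388 \cdot \frac{1}{107884350} + 19077 \cdot \frac{1}{16}\right) = \frac{1}{91} - \left(\frac{242}{7706025} + \frac{19077}{16}\right) = \frac{1}{91} - \frac{147007842797}{123296400} = - \frac{13377590398127}{11219972400}$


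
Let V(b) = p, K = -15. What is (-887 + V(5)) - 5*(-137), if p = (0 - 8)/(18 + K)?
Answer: -614/3 ≈ -204.67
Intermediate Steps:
p = -8/3 (p = (0 - 8)/(18 - 15) = -8/3 ≈ -2.6667)
V(b) = -8/3
(-887 + V(5)) - 5*(-137) = (-887 - 8/3) - 5*(-137) = -2669/3 + 685 = -614/3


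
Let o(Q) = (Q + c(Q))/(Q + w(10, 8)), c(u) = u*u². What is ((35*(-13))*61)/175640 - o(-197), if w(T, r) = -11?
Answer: -8392960549/228332 ≈ -36758.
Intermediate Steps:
c(u) = u³
o(Q) = (Q + Q³)/(-11 + Q) (o(Q) = (Q + Q³)/(Q - 11) = (Q + Q³)/(-11 + Q))
((35*(-13))*61)/175640 - o(-197) = ((35*(-13))*61)/175640 - (-197 + (-197)³)/(-11 - 197) = -455*61*(1/175640) - (-197 - 7645373)/(-208) = -27755*1/175640 - (-1)*(-7645570)/208 = -5551/35128 - 1*3822785/104 = -5551/35128 - 3822785/104 = -8392960549/228332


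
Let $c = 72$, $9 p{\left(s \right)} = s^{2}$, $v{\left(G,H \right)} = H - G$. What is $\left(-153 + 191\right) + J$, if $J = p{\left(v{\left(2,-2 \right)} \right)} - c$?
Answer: $- \frac{290}{9} \approx -32.222$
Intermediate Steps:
$p{\left(s \right)} = \frac{s^{2}}{9}$
$J = - \frac{632}{9}$ ($J = \frac{\left(-2 - 2\right)^{2}}{9} - 72 = \frac{\left(-4\right)^{2}}{9} - 72 = \frac{1}{9} \cdot 16 - 72 = \frac{16}{9} - 72 = - \frac{632}{9} \approx -70.222$)
$\left(-153 + 191\right) + J = \left(-153 + 191\right) - \frac{632}{9} = 38 - \frac{632}{9} = - \frac{290}{9}$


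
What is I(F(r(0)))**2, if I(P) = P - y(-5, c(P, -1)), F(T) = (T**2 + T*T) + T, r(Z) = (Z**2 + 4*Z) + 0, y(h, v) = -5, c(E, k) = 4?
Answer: 25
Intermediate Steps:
r(Z) = Z**2 + 4*Z
F(T) = T + 2*T**2 (F(T) = (T**2 + T**2) + T = 2*T**2 + T = T + 2*T**2)
I(P) = 5 + P (I(P) = P - 1*(-5) = P + 5 = 5 + P)
I(F(r(0)))**2 = (5 + (0*(4 + 0))*(1 + 2*(0*(4 + 0))))**2 = (5 + (0*4)*(1 + 2*(0*4)))**2 = (5 + 0*(1 + 2*0))**2 = (5 + 0*(1 + 0))**2 = (5 + 0*1)**2 = (5 + 0)**2 = 5**2 = 25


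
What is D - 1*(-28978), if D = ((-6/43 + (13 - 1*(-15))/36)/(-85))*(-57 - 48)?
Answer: 63550483/2193 ≈ 28979.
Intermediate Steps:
D = 1729/2193 (D = ((-6*1/43 + (13 + 15)*(1/36))*(-1/85))*(-105) = ((-6/43 + 28*(1/36))*(-1/85))*(-105) = ((-6/43 + 7/9)*(-1/85))*(-105) = ((247/387)*(-1/85))*(-105) = -247/32895*(-105) = 1729/2193 ≈ 0.78842)
D - 1*(-28978) = 1729/2193 - 1*(-28978) = 1729/2193 + 28978 = 63550483/2193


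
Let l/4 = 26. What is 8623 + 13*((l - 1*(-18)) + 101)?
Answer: 11522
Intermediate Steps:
l = 104 (l = 4*26 = 104)
8623 + 13*((l - 1*(-18)) + 101) = 8623 + 13*((104 - 1*(-18)) + 101) = 8623 + 13*((104 + 18) + 101) = 8623 + 13*(122 + 101) = 8623 + 13*223 = 8623 + 2899 = 11522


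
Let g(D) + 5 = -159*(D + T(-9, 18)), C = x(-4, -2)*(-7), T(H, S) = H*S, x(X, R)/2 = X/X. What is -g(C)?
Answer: -27979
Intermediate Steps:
x(X, R) = 2 (x(X, R) = 2*(X/X) = 2*1 = 2)
C = -14 (C = 2*(-7) = -14)
g(D) = 25753 - 159*D (g(D) = -5 - 159*(D - 9*18) = -5 - 159*(D - 162) = -5 - 159*(-162 + D) = -5 + (25758 - 159*D) = 25753 - 159*D)
-g(C) = -(25753 - 159*(-14)) = -(25753 + 2226) = -1*27979 = -27979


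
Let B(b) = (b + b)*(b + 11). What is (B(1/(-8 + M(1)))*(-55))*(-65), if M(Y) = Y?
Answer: -543400/49 ≈ -11090.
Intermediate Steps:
B(b) = 2*b*(11 + b) (B(b) = (2*b)*(11 + b) = 2*b*(11 + b))
(B(1/(-8 + M(1)))*(-55))*(-65) = ((2*(11 + 1/(-8 + 1))/(-8 + 1))*(-55))*(-65) = ((2*(11 + 1/(-7))/(-7))*(-55))*(-65) = ((2*(-⅐)*(11 - ⅐))*(-55))*(-65) = ((2*(-⅐)*(76/7))*(-55))*(-65) = -152/49*(-55)*(-65) = (8360/49)*(-65) = -543400/49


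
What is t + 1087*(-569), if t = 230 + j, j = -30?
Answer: -618303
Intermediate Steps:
t = 200 (t = 230 - 30 = 200)
t + 1087*(-569) = 200 + 1087*(-569) = 200 - 618503 = -618303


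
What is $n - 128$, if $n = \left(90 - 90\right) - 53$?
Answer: $-181$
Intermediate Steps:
$n = -53$ ($n = 0 - 53 = -53$)
$n - 128 = -53 - 128 = -181$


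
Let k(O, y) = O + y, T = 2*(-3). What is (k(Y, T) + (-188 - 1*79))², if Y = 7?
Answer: 70756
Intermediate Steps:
T = -6
(k(Y, T) + (-188 - 1*79))² = ((7 - 6) + (-188 - 1*79))² = (1 + (-188 - 79))² = (1 - 267)² = (-266)² = 70756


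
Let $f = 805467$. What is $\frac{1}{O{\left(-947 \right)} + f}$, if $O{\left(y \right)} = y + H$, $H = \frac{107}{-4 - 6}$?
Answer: $\frac{10}{8045093} \approx 1.243 \cdot 10^{-6}$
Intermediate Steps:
$H = - \frac{107}{10}$ ($H = \frac{107}{-10} = 107 \left(- \frac{1}{10}\right) = - \frac{107}{10} \approx -10.7$)
$O{\left(y \right)} = - \frac{107}{10} + y$ ($O{\left(y \right)} = y - \frac{107}{10} = - \frac{107}{10} + y$)
$\frac{1}{O{\left(-947 \right)} + f} = \frac{1}{\left(- \frac{107}{10} - 947\right) + 805467} = \frac{1}{- \frac{9577}{10} + 805467} = \frac{1}{\frac{8045093}{10}} = \frac{10}{8045093}$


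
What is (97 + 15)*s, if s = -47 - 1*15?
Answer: -6944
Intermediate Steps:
s = -62 (s = -47 - 15 = -62)
(97 + 15)*s = (97 + 15)*(-62) = 112*(-62) = -6944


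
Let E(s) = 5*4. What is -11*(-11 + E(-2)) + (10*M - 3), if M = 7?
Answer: -32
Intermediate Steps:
E(s) = 20
-11*(-11 + E(-2)) + (10*M - 3) = -11*(-11 + 20) + (10*7 - 3) = -11*9 + (70 - 3) = -99 + 67 = -32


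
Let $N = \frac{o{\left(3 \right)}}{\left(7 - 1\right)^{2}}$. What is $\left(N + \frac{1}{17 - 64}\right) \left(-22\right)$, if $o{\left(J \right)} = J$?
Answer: $- \frac{385}{282} \approx -1.3652$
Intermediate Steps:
$N = \frac{1}{12}$ ($N = \frac{3}{\left(7 - 1\right)^{2}} = \frac{3}{6^{2}} = \frac{3}{36} = 3 \cdot \frac{1}{36} = \frac{1}{12} \approx 0.083333$)
$\left(N + \frac{1}{17 - 64}\right) \left(-22\right) = \left(\frac{1}{12} + \frac{1}{17 - 64}\right) \left(-22\right) = \left(\frac{1}{12} + \frac{1}{-47}\right) \left(-22\right) = \left(\frac{1}{12} - \frac{1}{47}\right) \left(-22\right) = \frac{35}{564} \left(-22\right) = - \frac{385}{282}$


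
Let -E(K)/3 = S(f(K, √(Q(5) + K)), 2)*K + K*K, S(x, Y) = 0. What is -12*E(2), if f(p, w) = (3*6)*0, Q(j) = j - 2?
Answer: 144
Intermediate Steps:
Q(j) = -2 + j
f(p, w) = 0 (f(p, w) = 18*0 = 0)
E(K) = -3*K² (E(K) = -3*(0*K + K*K) = -3*(0 + K²) = -3*K²)
-12*E(2) = -(-36)*2² = -(-36)*4 = -12*(-12) = 144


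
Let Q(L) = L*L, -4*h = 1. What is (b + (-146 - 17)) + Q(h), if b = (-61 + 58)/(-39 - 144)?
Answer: -159011/976 ≈ -162.92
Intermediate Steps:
h = -1/4 (h = -1/4*1 = -1/4 ≈ -0.25000)
b = 1/61 (b = -3/(-183) = -3*(-1/183) = 1/61 ≈ 0.016393)
Q(L) = L**2
(b + (-146 - 17)) + Q(h) = (1/61 + (-146 - 17)) + (-1/4)**2 = (1/61 - 163) + 1/16 = -9942/61 + 1/16 = -159011/976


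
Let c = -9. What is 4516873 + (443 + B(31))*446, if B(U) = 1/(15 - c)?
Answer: 56573635/12 ≈ 4.7145e+6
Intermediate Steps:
B(U) = 1/24 (B(U) = 1/(15 - 1*(-9)) = 1/(15 + 9) = 1/24)
4516873 + (443 + B(31))*446 = 4516873 + (443 + 1/24)*446 = 4516873 + (10633/24)*446 = 4516873 + 2371159/12 = 56573635/12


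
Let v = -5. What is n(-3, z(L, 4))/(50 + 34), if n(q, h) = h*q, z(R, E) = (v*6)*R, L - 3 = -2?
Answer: 15/14 ≈ 1.0714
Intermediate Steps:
L = 1 (L = 3 - 2 = 1)
z(R, E) = -30*R (z(R, E) = (-5*6)*R = -30*R)
n(-3, z(L, 4))/(50 + 34) = (-30*1*(-3))/(50 + 34) = (-30*(-3))/84 = (1/84)*90 = 15/14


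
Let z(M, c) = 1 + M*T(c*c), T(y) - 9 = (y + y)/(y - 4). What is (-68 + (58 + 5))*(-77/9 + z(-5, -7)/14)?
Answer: 1310/21 ≈ 62.381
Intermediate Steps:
T(y) = 9 + 2*y/(-4 + y) (T(y) = 9 + (y + y)/(y - 4) = 9 + (2*y)/(-4 + y) = 9 + 2*y/(-4 + y))
z(M, c) = 1 + M*(-36 + 11*c²)/(-4 + c²) (z(M, c) = 1 + M*((-36 + 11*(c*c))/(-4 + c*c)) = 1 + M*((-36 + 11*c²)/(-4 + c²)) = 1 + M*(-36 + 11*c²)/(-4 + c²))
(-68 + (58 + 5))*(-77/9 + z(-5, -7)/14) = (-68 + (58 + 5))*(-77/9 + ((-4 + (-7)² - 5*(-36 + 11*(-7)²))/(-4 + (-7)²))/14) = (-68 + 63)*(-77*⅑ + ((-4 + 49 - 5*(-36 + 11*49))/(-4 + 49))*(1/14)) = -5*(-77/9 + ((-4 + 49 - 5*(-36 + 539))/45)*(1/14)) = -5*(-77/9 + ((-4 + 49 - 5*503)/45)*(1/14)) = -5*(-77/9 + ((-4 + 49 - 2515)/45)*(1/14)) = -5*(-77/9 + ((1/45)*(-2470))*(1/14)) = -5*(-77/9 - 494/9*1/14) = -5*(-77/9 - 247/63) = -5*(-262/21) = 1310/21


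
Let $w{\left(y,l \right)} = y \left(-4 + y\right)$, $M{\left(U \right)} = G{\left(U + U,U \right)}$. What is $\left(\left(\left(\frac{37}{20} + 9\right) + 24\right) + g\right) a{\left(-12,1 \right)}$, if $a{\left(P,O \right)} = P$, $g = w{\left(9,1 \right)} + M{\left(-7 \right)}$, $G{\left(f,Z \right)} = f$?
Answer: $- \frac{3951}{5} \approx -790.2$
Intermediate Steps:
$M{\left(U \right)} = 2 U$ ($M{\left(U \right)} = U + U = 2 U$)
$g = 31$ ($g = 9 \left(-4 + 9\right) + 2 \left(-7\right) = 9 \cdot 5 - 14 = 45 - 14 = 31$)
$\left(\left(\left(\frac{37}{20} + 9\right) + 24\right) + g\right) a{\left(-12,1 \right)} = \left(\left(\left(\frac{37}{20} + 9\right) + 24\right) + 31\right) \left(-12\right) = \left(\left(\frac{217}{20} + 24\right) + 31\right) \left(-12\right) = \left(\frac{697}{20} + 31\right) \left(-12\right) = \frac{1317}{20} \left(-12\right) = - \frac{3951}{5}$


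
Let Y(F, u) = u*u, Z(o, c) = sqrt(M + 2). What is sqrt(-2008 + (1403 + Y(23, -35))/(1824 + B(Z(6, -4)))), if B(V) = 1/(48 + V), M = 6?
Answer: 2*sqrt(-43920070 - 1829982*sqrt(2))/sqrt(87553 + 3648*sqrt(2)) ≈ 44.795*I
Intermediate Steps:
Z(o, c) = 2*sqrt(2) (Z(o, c) = sqrt(6 + 2) = sqrt(8) = 2*sqrt(2))
Y(F, u) = u**2
sqrt(-2008 + (1403 + Y(23, -35))/(1824 + B(Z(6, -4)))) = sqrt(-2008 + (1403 + (-35)**2)/(1824 + 1/(48 + 2*sqrt(2)))) = sqrt(-2008 + (1403 + 1225)/(1824 + 1/(48 + 2*sqrt(2)))) = sqrt(-2008 + 2628/(1824 + 1/(48 + 2*sqrt(2))))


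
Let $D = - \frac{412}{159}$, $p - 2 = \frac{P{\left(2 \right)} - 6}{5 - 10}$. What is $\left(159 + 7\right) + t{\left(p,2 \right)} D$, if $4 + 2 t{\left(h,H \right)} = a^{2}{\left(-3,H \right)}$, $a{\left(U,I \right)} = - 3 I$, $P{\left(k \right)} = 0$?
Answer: $\frac{19802}{159} \approx 124.54$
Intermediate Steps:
$p = \frac{16}{5}$ ($p = 2 + \frac{0 - 6}{5 - 10} = 2 - \frac{6}{-5} = 2 - - \frac{6}{5} = 2 + \frac{6}{5} = \frac{16}{5} \approx 3.2$)
$D = - \frac{412}{159}$ ($D = \left(-412\right) \frac{1}{159} = - \frac{412}{159} \approx -2.5912$)
$t{\left(h,H \right)} = -2 + \frac{9 H^{2}}{2}$ ($t{\left(h,H \right)} = -2 + \frac{\left(- 3 H\right)^{2}}{2} = -2 + \frac{9 H^{2}}{2}$)
$\left(159 + 7\right) + t{\left(p,2 \right)} D = \left(159 + 7\right) + \left(-2 + \frac{9 \cdot 2^{2}}{2}\right) \left(- \frac{412}{159}\right) = 166 + \left(-2 + \frac{9}{2} \cdot 4\right) \left(- \frac{412}{159}\right) = 166 + \left(-2 + 18\right) \left(- \frac{412}{159}\right) = 166 + 16 \left(- \frac{412}{159}\right) = 166 - \frac{6592}{159} = \frac{19802}{159}$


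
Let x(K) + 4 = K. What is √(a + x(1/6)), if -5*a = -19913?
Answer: √3580890/30 ≈ 63.077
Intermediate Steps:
a = 19913/5 (a = -⅕*(-19913) = 19913/5 ≈ 3982.6)
x(K) = -4 + K
√(a + x(1/6)) = √(19913/5 + (-4 + 1/6)) = √(19913/5 + (-4 + ⅙)) = √(19913/5 - 23/6) = √(119363/30) = √3580890/30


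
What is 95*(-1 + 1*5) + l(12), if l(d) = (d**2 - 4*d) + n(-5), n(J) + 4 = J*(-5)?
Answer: 497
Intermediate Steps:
n(J) = -4 - 5*J (n(J) = -4 + J*(-5) = -4 - 5*J)
l(d) = 21 + d**2 - 4*d (l(d) = (d**2 - 4*d) + (-4 - 5*(-5)) = (d**2 - 4*d) + (-4 + 25) = (d**2 - 4*d) + 21 = 21 + d**2 - 4*d)
95*(-1 + 1*5) + l(12) = 95*(-1 + 1*5) + (21 + 12**2 - 4*12) = 95*(-1 + 5) + (21 + 144 - 48) = 95*4 + 117 = 380 + 117 = 497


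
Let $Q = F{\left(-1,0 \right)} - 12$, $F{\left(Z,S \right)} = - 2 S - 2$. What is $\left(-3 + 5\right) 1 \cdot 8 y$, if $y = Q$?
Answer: $-224$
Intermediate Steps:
$F{\left(Z,S \right)} = -2 - 2 S$
$Q = -14$ ($Q = \left(-2 - 0\right) - 12 = \left(-2 + 0\right) - 12 = -2 - 12 = -14$)
$y = -14$
$\left(-3 + 5\right) 1 \cdot 8 y = \left(-3 + 5\right) 1 \cdot 8 \left(-14\right) = 2 \cdot 1 \cdot 8 \left(-14\right) = 2 \cdot 8 \left(-14\right) = 16 \left(-14\right) = -224$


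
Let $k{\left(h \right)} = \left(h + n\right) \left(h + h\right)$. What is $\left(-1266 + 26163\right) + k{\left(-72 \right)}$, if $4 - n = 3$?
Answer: $35121$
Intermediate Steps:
$n = 1$ ($n = 4 - 3 = 1$)
$k{\left(h \right)} = 2 h \left(1 + h\right)$ ($k{\left(h \right)} = \left(h + 1\right) \left(h + h\right) = \left(1 + h\right) 2 h = 2 h \left(1 + h\right)$)
$\left(-1266 + 26163\right) + k{\left(-72 \right)} = \left(-1266 + 26163\right) + 2 \left(-72\right) \left(1 - 72\right) = 24897 + 2 \left(-72\right) \left(-71\right) = 24897 + 10224 = 35121$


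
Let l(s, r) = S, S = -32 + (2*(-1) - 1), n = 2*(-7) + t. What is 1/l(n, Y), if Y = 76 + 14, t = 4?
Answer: -1/35 ≈ -0.028571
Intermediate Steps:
n = -10 (n = 2*(-7) + 4 = -14 + 4 = -10)
Y = 90
S = -35 (S = -32 + (-2 - 1) = -32 - 3 = -35)
l(s, r) = -35
1/l(n, Y) = 1/(-35) = -1/35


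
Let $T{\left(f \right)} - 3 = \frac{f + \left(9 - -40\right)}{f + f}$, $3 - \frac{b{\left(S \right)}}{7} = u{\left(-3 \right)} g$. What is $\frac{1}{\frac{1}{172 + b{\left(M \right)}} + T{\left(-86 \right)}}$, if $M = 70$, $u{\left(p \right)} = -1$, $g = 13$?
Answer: $\frac{6106}{19653} \approx 0.31069$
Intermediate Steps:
$b{\left(S \right)} = 112$ ($b{\left(S \right)} = 21 - 7 \left(\left(-1\right) 13\right) = 21 - -91 = 21 + 91 = 112$)
$T{\left(f \right)} = 3 + \frac{49 + f}{2 f}$ ($T{\left(f \right)} = 3 + \frac{f + \left(9 - -40\right)}{f + f} = 3 + \frac{f + \left(9 + 40\right)}{2 f} = 3 + \left(f + 49\right) \frac{1}{2 f} = 3 + \left(49 + f\right) \frac{1}{2 f} = 3 + \frac{49 + f}{2 f}$)
$\frac{1}{\frac{1}{172 + b{\left(M \right)}} + T{\left(-86 \right)}} = \frac{1}{\frac{1}{172 + 112} + \frac{7 \left(7 - 86\right)}{2 \left(-86\right)}} = \frac{1}{\frac{1}{284} + \frac{7}{2} \left(- \frac{1}{86}\right) \left(-79\right)} = \frac{1}{\frac{1}{284} + \frac{553}{172}} = \frac{1}{\frac{19653}{6106}} = \frac{6106}{19653}$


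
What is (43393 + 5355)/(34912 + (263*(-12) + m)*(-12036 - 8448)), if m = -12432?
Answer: 12187/79834876 ≈ 0.00015265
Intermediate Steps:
(43393 + 5355)/(34912 + (263*(-12) + m)*(-12036 - 8448)) = (43393 + 5355)/(34912 + (263*(-12) - 12432)*(-12036 - 8448)) = 48748/(34912 + (-3156 - 12432)*(-20484)) = 48748/(34912 - 15588*(-20484)) = 48748/(34912 + 319304592) = 48748/319339504 = 48748*(1/319339504) = 12187/79834876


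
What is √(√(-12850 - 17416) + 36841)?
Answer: √(36841 + I*√30266) ≈ 191.94 + 0.4532*I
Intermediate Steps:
√(√(-12850 - 17416) + 36841) = √(√(-30266) + 36841) = √(I*√30266 + 36841) = √(36841 + I*√30266)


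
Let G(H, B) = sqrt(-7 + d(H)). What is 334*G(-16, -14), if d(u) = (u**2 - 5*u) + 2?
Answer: 334*sqrt(331) ≈ 6076.6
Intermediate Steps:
d(u) = 2 + u**2 - 5*u
G(H, B) = sqrt(-5 + H**2 - 5*H) (G(H, B) = sqrt(-7 + (2 + H**2 - 5*H)) = sqrt(-5 + H**2 - 5*H))
334*G(-16, -14) = 334*sqrt(-5 + (-16)**2 - 5*(-16)) = 334*sqrt(-5 + 256 + 80) = 334*sqrt(331)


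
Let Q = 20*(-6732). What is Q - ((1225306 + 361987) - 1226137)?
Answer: -495796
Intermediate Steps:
Q = -134640
Q - ((1225306 + 361987) - 1226137) = -134640 - ((1225306 + 361987) - 1226137) = -134640 - (1587293 - 1226137) = -134640 - 1*361156 = -134640 - 361156 = -495796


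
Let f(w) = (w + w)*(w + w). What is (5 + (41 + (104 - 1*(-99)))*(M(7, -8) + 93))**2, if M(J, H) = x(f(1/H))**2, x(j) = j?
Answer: 2110247223561/4096 ≈ 5.1520e+8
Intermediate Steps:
f(w) = 4*w**2 (f(w) = (2*w)*(2*w) = 4*w**2)
M(J, H) = 16/H**4 (M(J, H) = (4*(1/H)**2)**2 = (4/H**2)**2 = 16/H**4)
(5 + (41 + (104 - 1*(-99)))*(M(7, -8) + 93))**2 = (5 + (41 + (104 - 1*(-99)))*(16/(-8)**4 + 93))**2 = (5 + (41 + (104 + 99))*(16*(1/4096) + 93))**2 = (5 + (41 + 203)*(1/256 + 93))**2 = (5 + 244*(23809/256))**2 = (5 + 1452349/64)**2 = (1452669/64)**2 = 2110247223561/4096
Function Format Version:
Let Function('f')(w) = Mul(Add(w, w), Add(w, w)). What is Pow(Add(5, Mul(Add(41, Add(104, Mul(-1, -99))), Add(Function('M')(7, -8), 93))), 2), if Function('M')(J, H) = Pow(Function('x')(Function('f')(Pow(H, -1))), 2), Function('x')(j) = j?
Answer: Rational(2110247223561, 4096) ≈ 5.1520e+8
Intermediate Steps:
Function('f')(w) = Mul(4, Pow(w, 2)) (Function('f')(w) = Mul(Mul(2, w), Mul(2, w)) = Mul(4, Pow(w, 2)))
Function('M')(J, H) = Mul(16, Pow(H, -4)) (Function('M')(J, H) = Pow(Mul(4, Pow(Pow(H, -1), 2)), 2) = Pow(Mul(4, Pow(H, -2)), 2) = Mul(16, Pow(H, -4)))
Pow(Add(5, Mul(Add(41, Add(104, Mul(-1, -99))), Add(Function('M')(7, -8), 93))), 2) = Pow(Add(5, Mul(Add(41, Add(104, Mul(-1, -99))), Add(Mul(16, Pow(-8, -4)), 93))), 2) = Pow(Add(5, Mul(Add(41, Add(104, 99)), Add(Mul(16, Rational(1, 4096)), 93))), 2) = Pow(Add(5, Mul(Add(41, 203), Add(Rational(1, 256), 93))), 2) = Pow(Add(5, Mul(244, Rational(23809, 256))), 2) = Pow(Add(5, Rational(1452349, 64)), 2) = Pow(Rational(1452669, 64), 2) = Rational(2110247223561, 4096)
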